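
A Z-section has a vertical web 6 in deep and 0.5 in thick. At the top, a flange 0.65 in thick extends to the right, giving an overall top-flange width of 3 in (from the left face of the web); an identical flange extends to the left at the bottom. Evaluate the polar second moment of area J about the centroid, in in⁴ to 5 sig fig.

J ≈ 41.438 in⁴

Decompose the section into non-overlapping parts with the origin at the bottom-left of its bounding rectangle.
Web: 0.5 × 6, A = 3 in², y = 3 in, Ī = 9 in⁴.
Top flange (beyond web): 2.5 × 0.65, A = 1.625 in², y = 5.675 in, Ī = 0.05721354 in⁴.
Bottom flange (beyond web): 2.5 × 0.65, A = 1.625 in², y = 0.325 in, Ī = 0.05721354 in⁴.
Centroid: ȳ = ΣA·y / ΣA = 3 in.
Transfer each piece to the centroidal x-axis using Ī + A·d² with d = y − 3:
  web: d = 0 in → contributes +9 in⁴
  top flange (beyond web): d = 2.675 in → contributes +11.6851 in⁴
  bottom flange (beyond web): d = -2.675 in → contributes +11.6851 in⁴
Total I = 32.37021 in⁴.
For the y-axis: x̄ = 2.75 in.
Repeating about the centroidal y-axis gives I_y = 9.067708 in⁴.
Polar second moment: J = I_x + I_y = 41.43792 in⁴.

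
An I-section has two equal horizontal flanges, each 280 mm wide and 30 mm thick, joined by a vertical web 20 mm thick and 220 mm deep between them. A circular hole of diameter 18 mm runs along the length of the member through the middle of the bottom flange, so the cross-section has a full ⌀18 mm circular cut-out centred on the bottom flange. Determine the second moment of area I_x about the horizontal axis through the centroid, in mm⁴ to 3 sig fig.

Decompose the section into non-overlapping parts with the origin at the bottom-left of its bounding rectangle.
Bottom flange: 280 × 30, A = 8 400 mm², y = 15 mm, Ī = 630 000 mm⁴.
Web: 20 × 220, A = 4 400 mm², y = 140 mm, Ī = 17 746 667 mm⁴.
Top flange: 280 × 30, A = 8 400 mm², y = 265 mm, Ī = 630 000 mm⁴.
Hole (subtracted): ⌀18, A = 254.47 mm², y = 15 mm, Ī = 5 153 mm⁴.
Centroid: ȳ = ΣA·y / ΣA = 141.52 mm.
Transfer each piece to the horizontal axis through the centroid using Ī + A·d² with d = y − 141.52:
  bottom flange: d = -126.52 mm → contributes +135 088 507 mm⁴
  web: d = -1.5186 mm → contributes +17 756 814 mm⁴
  top flange: d = 123.48 mm → contributes +128 710 238 mm⁴
  hole: d = -126.52 mm → contributes −4 078 429 mm⁴
Total I = 277 477 130 mm⁴.

I_x ≈ 2.77 × 10⁸ mm⁴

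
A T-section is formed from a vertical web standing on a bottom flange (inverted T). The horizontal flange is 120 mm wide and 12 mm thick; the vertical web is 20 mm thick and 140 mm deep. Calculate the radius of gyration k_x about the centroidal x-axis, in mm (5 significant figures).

Decompose the section into non-overlapping parts with the origin at the bottom-left of its bounding rectangle.
Flange: 120 × 12, A = 1 440 mm², y = 6 mm, Ī = 17 280 mm⁴.
Web: 20 × 140, A = 2 800 mm², y = 82 mm, Ī = 4 573 333 mm⁴.
Centroid: ȳ = ΣA·y / ΣA = 56.18868 mm.
Transfer each piece to the centroidal x-axis using Ī + A·d² with d = y − 56.18868:
  flange: d = -50.18868 mm → contributes +3 644 501 mm⁴
  web: d = 25.81132 mm → contributes +6 438 761 mm⁴
Total I = 10 083 262 mm⁴.
Radius of gyration: k = √(I/A) = √(10 083 262 / 4 240) = 48.76605 mm.

k_x ≈ 48.766 mm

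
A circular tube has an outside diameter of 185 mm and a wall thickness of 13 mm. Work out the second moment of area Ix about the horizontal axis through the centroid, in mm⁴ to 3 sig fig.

Decompose the section into non-overlapping parts with the origin at the bottom-left of its bounding rectangle.
Outer circle: ⌀185, A = 26 880 mm², y = 92.5 mm, Ī = 57 498 539 mm⁴.
Bore (subtracted): ⌀159, A = 19 856 mm², y = 92.5 mm, Ī = 31 373 170 mm⁴.
By symmetry the centroid is at mid-height, ȳ = 92.5 mm.
All pieces are centred on the horizontal axis through the centroid, so I = ΣĪ (holes subtracted) = 26 125 370 mm⁴.

Ix ≈ 2.61 × 10⁷ mm⁴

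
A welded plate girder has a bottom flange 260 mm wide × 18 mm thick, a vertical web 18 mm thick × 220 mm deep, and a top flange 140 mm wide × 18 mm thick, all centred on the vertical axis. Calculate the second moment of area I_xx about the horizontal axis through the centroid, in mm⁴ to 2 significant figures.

I_xx ≈ 1.1 × 10⁸ mm⁴

Decompose the section into non-overlapping parts with the origin at the bottom-left of its bounding rectangle.
Bottom plate: 260 × 18, A = 4 680 mm², y = 9 mm, Ī = 126 360 mm⁴.
Web plate: 18 × 220, A = 3 960 mm², y = 128 mm, Ī = 15 972 000 mm⁴.
Top plate: 140 × 18, A = 2 520 mm², y = 247 mm, Ī = 68 040 mm⁴.
Centroid: ȳ = ΣA·y / ΣA = 105 mm.
Transfer each piece to the horizontal axis through the centroid using Ī + A·d² with d = y − 105:
  bottom plate: d = -95.97 mm → contributes +43 228 259 mm⁴
  web plate: d = 23.03 mm → contributes +18 072 720 mm⁴
  top plate: d = 142 mm → contributes +50 904 409 mm⁴
Total I = 112 205 388 mm⁴.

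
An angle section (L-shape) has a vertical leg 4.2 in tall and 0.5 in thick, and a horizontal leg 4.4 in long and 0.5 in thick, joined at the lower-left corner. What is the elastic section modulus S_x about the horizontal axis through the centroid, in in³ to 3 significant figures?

S_x ≈ 2.20 in³

Split into non-overlapping primitives; take the origin at the lower-left of the bounding box.
Vertical leg: 0.5 × 4.2, A = 2.1 in², y = 2.1 in, Ī = 3.087 in⁴.
Horizontal leg (remainder): 3.9 × 0.5, A = 1.95 in², y = 0.25 in, Ī = 0.040625 in⁴.
Centroid: ȳ = ΣA·y / ΣA = 1.2093 in.
Transfer each piece to the horizontal axis through the centroid using Ī + A·d² with d = y − 1.2093:
  vertical leg: d = 0.89074 in → contributes +4.7532 in⁴
  horizontal leg (remainder): d = -0.95926 in → contributes +1.835 in⁴
Total I = 6.5882 in⁴.
Extreme fibre distance c = 2.9907 in; S = I/c = 2.2028 in³.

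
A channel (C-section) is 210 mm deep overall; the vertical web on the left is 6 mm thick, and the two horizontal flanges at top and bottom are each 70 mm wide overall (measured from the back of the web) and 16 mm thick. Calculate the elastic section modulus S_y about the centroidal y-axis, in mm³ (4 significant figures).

Break the section into simple shapes (no overlaps), measuring from the bottom-left corner of the bounding box.
Web: 6 × 210, A = 1 260 mm², x = 3 mm, Ī = 3 780 mm⁴.
Top flange (beyond web): 64 × 16, A = 1 024 mm², x = 38 mm, Ī = 349 525 mm⁴.
Bottom flange (beyond web): 64 × 16, A = 1 024 mm², x = 38 mm, Ī = 349 525 mm⁴.
Centroid: x̄ = ΣA·x / ΣA = 24.6687 mm.
Transfer each piece to the centroidal y-axis using Ī + A·d² with d = x − 24.6687:
  web: d = -21.6687 mm → contributes +595 390 mm⁴
  top flange (beyond web): d = 13.3313 mm → contributes +531 515 mm⁴
  bottom flange (beyond web): d = 13.3313 mm → contributes +531 515 mm⁴
Total I = 1 658 420 mm⁴.
Extreme fibre distance c = 45.3313 mm; S = I/c = 36584.4 mm³.

S_y ≈ 3.658 × 10⁴ mm³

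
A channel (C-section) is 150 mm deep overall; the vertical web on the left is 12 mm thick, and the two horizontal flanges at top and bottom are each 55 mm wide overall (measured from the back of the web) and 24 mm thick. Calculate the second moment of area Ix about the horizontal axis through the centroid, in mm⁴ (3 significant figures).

Decompose the section into non-overlapping parts with the origin at the bottom-left of its bounding rectangle.
Web: 12 × 150, A = 1 800 mm², y = 75 mm, Ī = 3 375 000 mm⁴.
Top flange (beyond web): 43 × 24, A = 1 032 mm², y = 138 mm, Ī = 49 536 mm⁴.
Bottom flange (beyond web): 43 × 24, A = 1 032 mm², y = 12 mm, Ī = 49 536 mm⁴.
By symmetry the centroid is at mid-height, ȳ = 75 mm.
Transfer each piece to the horizontal axis through the centroid using Ī + A·d² with d = y − 75:
  web: d = 0 mm → contributes +3 375 000 mm⁴
  top flange (beyond web): d = 63 mm → contributes +4 145 544 mm⁴
  bottom flange (beyond web): d = -63 mm → contributes +4 145 544 mm⁴
Total I = 11 666 088 mm⁴.

Ix ≈ 1.17 × 10⁷ mm⁴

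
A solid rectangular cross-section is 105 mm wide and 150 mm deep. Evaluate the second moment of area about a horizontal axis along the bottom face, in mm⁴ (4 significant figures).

The section: 105 × 150, A = 15 750 mm², y = 75 mm, Ī = 29 531 250 mm⁴.
Transfer it to a horizontal axis along the bottom face using Ī + A·d² with d = y − 0:
  the section: d = 75 mm → contributes +118 125 000 mm⁴
Total I = 118 125 000 mm⁴.

I_base ≈ 1.181 × 10⁸ mm⁴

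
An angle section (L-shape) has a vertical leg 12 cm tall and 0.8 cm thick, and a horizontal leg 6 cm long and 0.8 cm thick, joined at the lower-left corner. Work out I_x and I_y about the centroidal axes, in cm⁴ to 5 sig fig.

I_x ≈ 206.44 cm⁴, I_y ≈ 36.007 cm⁴

Split into non-overlapping primitives; take the origin at the lower-left of the bounding box.
Vertical leg: 0.8 × 12, A = 9.6 cm², y = 6 cm, Ī = 115.2 cm⁴.
Horizontal leg (remainder): 5.2 × 0.8, A = 4.16 cm², y = 0.4 cm, Ī = 0.2218667 cm⁴.
Centroid: ȳ = ΣA·y / ΣA = 4.306977 cm.
Transfer each piece to the centroidal x-axis using Ī + A·d² with d = y − 4.306977:
  vertical leg: d = 1.693023 cm → contributes +142.7167 cm⁴
  horizontal leg (remainder): d = -3.906977 cm → contributes +63.72205 cm⁴
Total I = 206.4388 cm⁴.
For the y-axis: x̄ = 1.306977 cm.
Repeating about the centroidal y-axis gives I_y = 36.0068 cm⁴.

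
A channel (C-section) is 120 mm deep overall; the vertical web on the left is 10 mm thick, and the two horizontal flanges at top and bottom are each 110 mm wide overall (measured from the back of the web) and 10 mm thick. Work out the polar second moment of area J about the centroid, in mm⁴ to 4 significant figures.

Treat the section as a set of non-overlapping primitives; coordinates are from the bounding-box lower-left.
Web: 10 × 120, A = 1 200 mm², y = 60 mm, Ī = 1 440 000 mm⁴.
Top flange (beyond web): 100 × 10, A = 1 000 mm², y = 115 mm, Ī = 8333.33 mm⁴.
Bottom flange (beyond web): 100 × 10, A = 1 000 mm², y = 5 mm, Ī = 8333.33 mm⁴.
By symmetry the centroid is at mid-height, ȳ = 60 mm.
Transfer each piece to the centroidal x-axis using Ī + A·d² with d = y − 60:
  web: d = 0 mm → contributes +1 440 000 mm⁴
  top flange (beyond web): d = 55 mm → contributes +3 033 333 mm⁴
  bottom flange (beyond web): d = -55 mm → contributes +3 033 333 mm⁴
Total I = 7 506 667 mm⁴.
For the y-axis: x̄ = 39.375 mm.
Repeating about the centroidal y-axis gives I_y = 3 945 417 mm⁴.
Polar second moment: J = I_x + I_y = 11 452 083 mm⁴.

J ≈ 1.145 × 10⁷ mm⁴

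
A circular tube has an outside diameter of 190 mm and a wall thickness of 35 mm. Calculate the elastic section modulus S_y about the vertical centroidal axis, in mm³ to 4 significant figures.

Split into non-overlapping primitives; take the origin at the lower-left of the bounding box.
Outer circle: ⌀190, A = 28352.9 mm², x = 95 mm, Ī = 63 971 171 mm⁴.
Bore (subtracted): ⌀120, A = 11309.7 mm², x = 95 mm, Ī = 10 178 760 mm⁴.
By symmetry the centroid is at mid-width, x̄ = 95 mm.
All pieces are centred on the vertical centroidal axis, so I = ΣĪ (holes subtracted) = 53 792 411 mm⁴.
Extreme fibre distance c = 95 mm; S = I/c = 566 236 mm³.

S_y ≈ 5.662 × 10⁵ mm³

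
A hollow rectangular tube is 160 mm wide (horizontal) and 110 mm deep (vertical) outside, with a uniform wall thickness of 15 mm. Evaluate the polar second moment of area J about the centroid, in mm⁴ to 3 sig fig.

J ≈ 3.51 × 10⁷ mm⁴

Break the section into simple shapes (no overlaps), measuring from the bottom-left corner of the bounding box.
Outer rectangle: 160 × 110, A = 17 600 mm², y = 55 mm, Ī = 17 746 667 mm⁴.
Inner void (subtracted): 130 × 80, A = 10 400 mm², y = 55 mm, Ī = 5 546 667 mm⁴.
By symmetry the centroid is at mid-height, ȳ = 55 mm.
All pieces are centred on the centroidal x-axis, so I = ΣĪ (holes subtracted) = 12 200 000 mm⁴.
Repeating about the centroidal y-axis gives I_y = 22 900 000 mm⁴.
Polar second moment: J = I_x + I_y = 35 100 000 mm⁴.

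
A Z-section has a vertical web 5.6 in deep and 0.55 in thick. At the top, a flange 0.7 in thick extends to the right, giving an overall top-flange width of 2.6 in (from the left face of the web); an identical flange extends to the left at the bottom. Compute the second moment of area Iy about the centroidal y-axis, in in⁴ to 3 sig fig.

Iy ≈ 5.93 in⁴

Break the section into simple shapes (no overlaps), measuring from the bottom-left corner of the bounding box.
Web: 0.55 × 5.6, A = 3.08 in², x = 2.325 in, Ī = 0.077642 in⁴.
Top flange (beyond web): 2.05 × 0.7, A = 1.435 in², x = 3.625 in, Ī = 0.50255 in⁴.
Bottom flange (beyond web): 2.05 × 0.7, A = 1.435 in², x = 1.025 in, Ī = 0.50255 in⁴.
Centroid: x̄ = ΣA·x / ΣA = 2.325 in.
Transfer each piece to the centroidal y-axis using Ī + A·d² with d = x − 2.325:
  web: d = 0 in → contributes +0.077642 in⁴
  top flange (beyond web): d = 1.3 in → contributes +2.9277 in⁴
  bottom flange (beyond web): d = -1.3 in → contributes +2.9277 in⁴
Total I = 5.933 in⁴.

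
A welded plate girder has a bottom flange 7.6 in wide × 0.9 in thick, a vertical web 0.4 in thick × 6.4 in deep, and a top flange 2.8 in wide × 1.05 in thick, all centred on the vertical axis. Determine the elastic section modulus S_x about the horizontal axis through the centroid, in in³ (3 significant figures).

S_x ≈ 23.3 in³

Split into non-overlapping primitives; take the origin at the lower-left of the bounding box.
Bottom plate: 7.6 × 0.9, A = 6.84 in², y = 0.45 in, Ī = 0.4617 in⁴.
Web plate: 0.4 × 6.4, A = 2.56 in², y = 4.1 in, Ī = 8.7381 in⁴.
Top plate: 2.8 × 1.05, A = 2.94 in², y = 7.825 in, Ī = 0.27011 in⁴.
Centroid: ȳ = ΣA·y / ΣA = 2.9643 in.
Transfer each piece to the horizontal axis through the centroid using Ī + A·d² with d = y − 2.9643:
  bottom plate: d = -2.5143 in → contributes +43.702 in⁴
  web plate: d = 1.1357 in → contributes +12.04 in⁴
  top plate: d = 4.8607 in → contributes +69.732 in⁴
Total I = 125.47 in⁴.
Extreme fibre distance c = 5.3857 in; S = I/c = 23.298 in³.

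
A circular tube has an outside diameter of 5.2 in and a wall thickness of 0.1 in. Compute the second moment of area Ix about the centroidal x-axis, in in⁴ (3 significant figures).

Split into non-overlapping primitives; take the origin at the lower-left of the bounding box.
Outer circle: ⌀5.2, A = 21.237 in², y = 2.6 in, Ī = 35.891 in⁴.
Bore (subtracted): ⌀5, A = 19.635 in², y = 2.6 in, Ī = 30.68 in⁴.
By symmetry the centroid is at mid-height, ȳ = 2.6 in.
All pieces are centred on the centroidal x-axis, so I = ΣĪ (holes subtracted) = 5.2112 in⁴.

Ix ≈ 5.21 in⁴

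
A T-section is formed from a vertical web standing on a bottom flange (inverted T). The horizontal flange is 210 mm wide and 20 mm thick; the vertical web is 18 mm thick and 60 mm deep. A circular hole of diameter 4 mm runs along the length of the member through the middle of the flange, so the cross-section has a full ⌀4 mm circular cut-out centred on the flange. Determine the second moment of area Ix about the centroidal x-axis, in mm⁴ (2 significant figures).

Ix ≈ 1.8 × 10⁶ mm⁴

Decompose the section into non-overlapping parts with the origin at the bottom-left of its bounding rectangle.
Flange: 210 × 20, A = 4 200 mm², y = 10 mm, Ī = 140 000 mm⁴.
Web: 18 × 60, A = 1 080 mm², y = 50 mm, Ī = 324 000 mm⁴.
Hole (subtracted): ⌀4, A = 12.57 mm², y = 10 mm, Ī = 12.57 mm⁴.
Centroid: ȳ = ΣA·y / ΣA = 18.2 mm.
Transfer each piece to the centroidal x-axis using Ī + A·d² with d = y − 18.2:
  flange: d = -8.201 mm → contributes +422 500 mm⁴
  web: d = 31.8 mm → contributes +1 416 047 mm⁴
  hole: d = -8.201 mm → contributes −857.8 mm⁴
Total I = 1 837 690 mm⁴.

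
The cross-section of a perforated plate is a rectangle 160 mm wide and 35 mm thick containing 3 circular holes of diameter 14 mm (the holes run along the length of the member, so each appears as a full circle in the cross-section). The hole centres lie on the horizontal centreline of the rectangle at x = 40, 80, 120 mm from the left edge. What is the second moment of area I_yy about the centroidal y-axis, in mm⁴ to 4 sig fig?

I_yy ≈ 1.145 × 10⁷ mm⁴

Split into non-overlapping primitives; take the origin at the lower-left of the bounding box.
Plate: 160 × 35, A = 5 600 mm², x = 80 mm, Ī = 11 946 667 mm⁴.
Hole 1 (subtracted): ⌀14, A = 153.938 mm², x = 40 mm, Ī = 1885.74 mm⁴.
Hole 2 (subtracted): ⌀14, A = 153.938 mm², x = 80 mm, Ī = 1885.74 mm⁴.
Hole 3 (subtracted): ⌀14, A = 153.938 mm², x = 120 mm, Ī = 1885.74 mm⁴.
By symmetry the centroid is at mid-width, x̄ = 80 mm.
Transfer each piece to the centroidal y-axis using Ī + A·d² with d = x − 80:
  plate: d = 0 mm → contributes +11 946 667 mm⁴
  hole 1: d = -40 mm → contributes −248 187 mm⁴
  hole 2: d = 0 mm → contributes −1885.74 mm⁴
  hole 3: d = 40 mm → contributes −248 187 mm⁴
Total I = 11 448 408 mm⁴.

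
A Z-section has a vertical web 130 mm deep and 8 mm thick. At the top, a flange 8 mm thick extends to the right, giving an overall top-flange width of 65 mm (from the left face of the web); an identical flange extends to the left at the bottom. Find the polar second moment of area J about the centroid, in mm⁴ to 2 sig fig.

Decompose the section into non-overlapping parts with the origin at the bottom-left of its bounding rectangle.
Web: 8 × 130, A = 1 040 mm², y = 65 mm, Ī = 1 464 667 mm⁴.
Top flange (beyond web): 57 × 8, A = 456 mm², y = 126 mm, Ī = 2 432 mm⁴.
Bottom flange (beyond web): 57 × 8, A = 456 mm², y = 4 mm, Ī = 2 432 mm⁴.
Centroid: ȳ = ΣA·y / ΣA = 65 mm.
Transfer each piece to the centroidal x-axis using Ī + A·d² with d = y − 65:
  web: d = 0 mm → contributes +1 464 667 mm⁴
  top flange (beyond web): d = 61 mm → contributes +1 699 208 mm⁴
  bottom flange (beyond web): d = -61 mm → contributes +1 699 208 mm⁴
Total I = 4 863 083 mm⁴.
For the y-axis: x̄ = 61 mm.
Repeating about the centroidal y-axis gives I_y = 1 215 771 mm⁴.
Polar second moment: J = I_x + I_y = 6 078 853 mm⁴.

J ≈ 6.1 × 10⁶ mm⁴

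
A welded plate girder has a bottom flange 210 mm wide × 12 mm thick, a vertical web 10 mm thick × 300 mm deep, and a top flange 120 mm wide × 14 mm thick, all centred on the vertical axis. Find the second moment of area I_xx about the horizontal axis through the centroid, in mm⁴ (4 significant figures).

Break the section into simple shapes (no overlaps), measuring from the bottom-left corner of the bounding box.
Bottom plate: 210 × 12, A = 2 520 mm², y = 6 mm, Ī = 30 240 mm⁴.
Web plate: 10 × 300, A = 3 000 mm², y = 162 mm, Ī = 22 500 000 mm⁴.
Top plate: 120 × 14, A = 1 680 mm², y = 319 mm, Ī = 27 440 mm⁴.
Centroid: ȳ = ΣA·y / ΣA = 144.033 mm.
Transfer each piece to the horizontal axis through the centroid using Ī + A·d² with d = y − 144.033:
  bottom plate: d = -138.033 mm → contributes +48 044 307 mm⁴
  web plate: d = 17.9667 mm → contributes +23 468 403 mm⁴
  top plate: d = 174.967 mm → contributes +51 457 842 mm⁴
Total I = 122 970 552 mm⁴.

I_xx ≈ 1.230 × 10⁸ mm⁴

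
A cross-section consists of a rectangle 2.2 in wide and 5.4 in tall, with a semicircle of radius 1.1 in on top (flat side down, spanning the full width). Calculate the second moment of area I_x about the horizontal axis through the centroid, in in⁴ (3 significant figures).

I_x ≈ 45.5 in⁴

Decompose the section into non-overlapping parts with the origin at the bottom-left of its bounding rectangle.
Rectangular body: 2.2 × 5.4, A = 11.88 in², y = 2.7 in, Ī = 28.868 in⁴.
Semicircular cap: semicircle r = 1.1, A = 1.9007 in², y = 5.8669 in, Ī = 0.1607 in⁴.
Centroid: ȳ = ΣA·y / ΣA = 3.1368 in.
Transfer each piece to the horizontal axis through the centroid using Ī + A·d² with d = y − 3.1368:
  rectangular body: d = -0.43678 in → contributes +31.135 in⁴
  semicircular cap: d = 2.7301 in → contributes +14.327 in⁴
Total I = 45.462 in⁴.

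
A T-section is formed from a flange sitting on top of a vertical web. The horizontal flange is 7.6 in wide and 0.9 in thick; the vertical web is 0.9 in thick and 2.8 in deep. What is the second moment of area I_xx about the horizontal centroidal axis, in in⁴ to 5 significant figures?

Decompose the section into non-overlapping parts with the origin at the bottom-left of its bounding rectangle.
Flange: 7.6 × 0.9, A = 6.84 in², y = 3.25 in, Ī = 0.4617 in⁴.
Web: 0.9 × 2.8, A = 2.52 in², y = 1.4 in, Ī = 1.6464 in⁴.
Centroid: ȳ = ΣA·y / ΣA = 2.751923 in.
Transfer each piece to the horizontal centroidal axis using Ī + A·d² with d = y − 2.751923:
  flange: d = 0.4980769 in → contributes +2.158571 in⁴
  web: d = -1.351923 in → contributes +6.252194 in⁴
Total I = 8.410765 in⁴.

I_xx ≈ 8.4108 in⁴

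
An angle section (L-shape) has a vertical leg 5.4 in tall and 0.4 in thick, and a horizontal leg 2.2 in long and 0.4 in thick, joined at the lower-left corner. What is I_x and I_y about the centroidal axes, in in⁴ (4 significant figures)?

I_x ≈ 8.633 in⁴, I_y ≈ 0.8766 in⁴

Treat the section as a set of non-overlapping primitives; coordinates are from the bounding-box lower-left.
Vertical leg: 0.4 × 5.4, A = 2.16 in², y = 2.7 in, Ī = 5.2488 in⁴.
Horizontal leg (remainder): 1.8 × 0.4, A = 0.72 in², y = 0.2 in, Ī = 0.0096 in⁴.
Centroid: ȳ = ΣA·y / ΣA = 2.075 in.
Transfer each piece to the centroidal x-axis using Ī + A·d² with d = y − 2.075:
  vertical leg: d = 0.625 in → contributes +6.09255 in⁴
  horizontal leg (remainder): d = -1.875 in → contributes +2.54085 in⁴
Total I = 8.6334 in⁴.
For the y-axis: x̄ = 0.475 in.
Repeating about the centroidal y-axis gives I_y = 0.8766 in⁴.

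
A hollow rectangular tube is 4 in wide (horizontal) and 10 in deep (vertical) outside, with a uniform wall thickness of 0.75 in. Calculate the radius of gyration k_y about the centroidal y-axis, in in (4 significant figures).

k_y ≈ 1.501 in

Decompose the section into non-overlapping parts with the origin at the bottom-left of its bounding rectangle.
Outer rectangle: 4 × 10, A = 40 in², x = 2 in, Ī = 53.3333 in⁴.
Inner void (subtracted): 2.5 × 8.5, A = 21.25 in², x = 2 in, Ī = 11.0677 in⁴.
By symmetry the centroid is at mid-width, x̄ = 2 in.
All pieces are centred on the centroidal y-axis, so I = ΣĪ (holes subtracted) = 42.2656 in⁴.
Radius of gyration: k = √(I/A) = √(42.2656 / 18.75) = 1.50139 in.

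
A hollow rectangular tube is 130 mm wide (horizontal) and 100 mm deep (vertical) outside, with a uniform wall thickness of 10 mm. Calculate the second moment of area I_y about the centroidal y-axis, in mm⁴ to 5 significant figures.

Break the section into simple shapes (no overlaps), measuring from the bottom-left corner of the bounding box.
Outer rectangle: 130 × 100, A = 13 000 mm², x = 65 mm, Ī = 18 308 333 mm⁴.
Inner void (subtracted): 110 × 80, A = 8 800 mm², x = 65 mm, Ī = 8 873 333 mm⁴.
By symmetry the centroid is at mid-width, x̄ = 65 mm.
All pieces are centred on the centroidal y-axis, so I = ΣĪ (holes subtracted) = 9 435 000 mm⁴.

I_y ≈ 9.4350 × 10⁶ mm⁴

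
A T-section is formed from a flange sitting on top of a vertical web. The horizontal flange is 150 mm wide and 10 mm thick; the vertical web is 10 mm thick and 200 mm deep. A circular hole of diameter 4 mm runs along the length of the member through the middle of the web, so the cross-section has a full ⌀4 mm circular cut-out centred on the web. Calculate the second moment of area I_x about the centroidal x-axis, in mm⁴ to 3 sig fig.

I_x ≈ 1.61 × 10⁷ mm⁴

Treat the section as a set of non-overlapping primitives; coordinates are from the bounding-box lower-left.
Flange: 150 × 10, A = 1 500 mm², y = 205 mm, Ī = 12 500 mm⁴.
Web: 10 × 200, A = 2 000 mm², y = 100 mm, Ī = 6 666 667 mm⁴.
Hole (subtracted): ⌀4, A = 12.566 mm², y = 100 mm, Ī = 12.566 mm⁴.
Centroid: ȳ = ΣA·y / ΣA = 145.16 mm.
Transfer each piece to the centroidal x-axis using Ī + A·d² with d = y − 145.16:
  flange: d = 59.838 mm → contributes +5 383 352 mm⁴
  web: d = -45.162 mm → contributes +10 745 906 mm⁴
  hole: d = -45.162 mm → contributes −25 643 mm⁴
Total I = 16 103 616 mm⁴.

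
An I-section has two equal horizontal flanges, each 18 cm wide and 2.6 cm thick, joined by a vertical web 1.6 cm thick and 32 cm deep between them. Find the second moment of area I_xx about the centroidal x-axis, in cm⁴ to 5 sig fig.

Break the section into simple shapes (no overlaps), measuring from the bottom-left corner of the bounding box.
Bottom flange: 18 × 2.6, A = 46.8 cm², y = 1.3 cm, Ī = 26.364 cm⁴.
Web: 1.6 × 32, A = 51.2 cm², y = 18.6 cm, Ī = 4369.067 cm⁴.
Top flange: 18 × 2.6, A = 46.8 cm², y = 35.9 cm, Ī = 26.364 cm⁴.
By symmetry the centroid is at mid-height, ȳ = 18.6 cm.
Transfer each piece to the centroidal x-axis using Ī + A·d² with d = y − 18.6:
  bottom flange: d = -17.3 cm → contributes +14033.14 cm⁴
  web: d = 0 cm → contributes +4369.067 cm⁴
  top flange: d = 17.3 cm → contributes +14033.14 cm⁴
Total I = 32435.34 cm⁴.

I_xx ≈ 3.2435 × 10⁴ cm⁴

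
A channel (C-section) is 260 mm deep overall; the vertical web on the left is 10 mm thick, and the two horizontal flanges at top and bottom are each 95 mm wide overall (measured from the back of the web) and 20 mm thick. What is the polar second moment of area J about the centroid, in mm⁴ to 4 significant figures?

J ≈ 6.911 × 10⁷ mm⁴

Decompose the section into non-overlapping parts with the origin at the bottom-left of its bounding rectangle.
Web: 10 × 260, A = 2 600 mm², y = 130 mm, Ī = 14 646 667 mm⁴.
Top flange (beyond web): 85 × 20, A = 1 700 mm², y = 250 mm, Ī = 56666.7 mm⁴.
Bottom flange (beyond web): 85 × 20, A = 1 700 mm², y = 10 mm, Ī = 56666.7 mm⁴.
By symmetry the centroid is at mid-height, ȳ = 130 mm.
Transfer each piece to the centroidal x-axis using Ī + A·d² with d = y − 130:
  web: d = 0 mm → contributes +14 646 667 mm⁴
  top flange (beyond web): d = 120 mm → contributes +24 536 667 mm⁴
  bottom flange (beyond web): d = -120 mm → contributes +24 536 667 mm⁴
Total I = 63 720 000 mm⁴.
For the y-axis: x̄ = 31.9167 mm.
Repeating about the centroidal y-axis gives I_y = 5 392 958 mm⁴.
Polar second moment: J = I_x + I_y = 69 112 958 mm⁴.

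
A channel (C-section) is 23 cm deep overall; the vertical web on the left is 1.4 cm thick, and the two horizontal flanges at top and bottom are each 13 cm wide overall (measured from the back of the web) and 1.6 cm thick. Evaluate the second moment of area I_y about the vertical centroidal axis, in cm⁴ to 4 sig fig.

Treat the section as a set of non-overlapping primitives; coordinates are from the bounding-box lower-left.
Web: 1.4 × 23, A = 32.2 cm², x = 0.7 cm, Ī = 5.25933 cm⁴.
Top flange (beyond web): 11.6 × 1.6, A = 18.56 cm², x = 7.2 cm, Ī = 208.119 cm⁴.
Bottom flange (beyond web): 11.6 × 1.6, A = 18.56 cm², x = 7.2 cm, Ī = 208.119 cm⁴.
Centroid: x̄ = ΣA·x / ΣA = 4.18067 cm.
Transfer each piece to the vertical centroidal axis using Ī + A·d² with d = x − 4.18067:
  web: d = -3.48067 cm → contributes +395.364 cm⁴
  top flange (beyond web): d = 3.01933 cm → contributes +377.319 cm⁴
  bottom flange (beyond web): d = 3.01933 cm → contributes +377.319 cm⁴
Total I = 1 150 cm⁴.

I_y ≈ 1150 cm⁴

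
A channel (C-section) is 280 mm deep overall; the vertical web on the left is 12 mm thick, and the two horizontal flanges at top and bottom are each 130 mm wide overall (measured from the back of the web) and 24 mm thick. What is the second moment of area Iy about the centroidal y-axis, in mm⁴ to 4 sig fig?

Iy ≈ 1.552 × 10⁷ mm⁴

Decompose the section into non-overlapping parts with the origin at the bottom-left of its bounding rectangle.
Web: 12 × 280, A = 3 360 mm², x = 6 mm, Ī = 40 320 mm⁴.
Top flange (beyond web): 118 × 24, A = 2 832 mm², x = 71 mm, Ī = 3 286 064 mm⁴.
Bottom flange (beyond web): 118 × 24, A = 2 832 mm², x = 71 mm, Ī = 3 286 064 mm⁴.
Centroid: x̄ = ΣA·x / ΣA = 46.7979 mm.
Transfer each piece to the centroidal y-axis using Ī + A·d² with d = x − 46.7979:
  web: d = -40.7979 mm → contributes +5 632 927 mm⁴
  top flange (beyond web): d = 24.2021 mm → contributes +4 944 888 mm⁴
  bottom flange (beyond web): d = 24.2021 mm → contributes +4 944 888 mm⁴
Total I = 15 522 703 mm⁴.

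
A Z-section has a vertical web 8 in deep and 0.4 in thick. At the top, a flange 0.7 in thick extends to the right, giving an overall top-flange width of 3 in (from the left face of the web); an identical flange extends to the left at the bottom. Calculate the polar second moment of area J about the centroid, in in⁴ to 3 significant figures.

J ≈ 76.0 in⁴

Treat the section as a set of non-overlapping primitives; coordinates are from the bounding-box lower-left.
Web: 0.4 × 8, A = 3.2 in², y = 4 in, Ī = 17.067 in⁴.
Top flange (beyond web): 2.6 × 0.7, A = 1.82 in², y = 7.65 in, Ī = 0.074317 in⁴.
Bottom flange (beyond web): 2.6 × 0.7, A = 1.82 in², y = 0.35 in, Ī = 0.074317 in⁴.
Centroid: ȳ = ΣA·y / ΣA = 4 in.
Transfer each piece to the centroidal x-axis using Ī + A·d² with d = y − 4:
  web: d = 0 in → contributes +17.067 in⁴
  top flange (beyond web): d = 3.65 in → contributes +24.321 in⁴
  bottom flange (beyond web): d = -3.65 in → contributes +24.321 in⁴
Total I = 65.709 in⁴.
For the y-axis: x̄ = 2.8 in.
Repeating about the centroidal y-axis gives I_y = 10.283 in⁴.
Polar second moment: J = I_x + I_y = 75.992 in⁴.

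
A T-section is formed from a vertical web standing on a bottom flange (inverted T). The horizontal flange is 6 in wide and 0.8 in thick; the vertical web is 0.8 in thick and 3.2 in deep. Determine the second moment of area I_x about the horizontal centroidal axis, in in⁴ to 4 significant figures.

I_x ≈ 9.119 in⁴

Break the section into simple shapes (no overlaps), measuring from the bottom-left corner of the bounding box.
Flange: 6 × 0.8, A = 4.8 in², y = 0.4 in, Ī = 0.256 in⁴.
Web: 0.8 × 3.2, A = 2.56 in², y = 2.4 in, Ī = 2.18453 in⁴.
Centroid: ȳ = ΣA·y / ΣA = 1.09565 in.
Transfer each piece to the horizontal centroidal axis using Ī + A·d² with d = y − 1.09565:
  flange: d = -0.695652 in → contributes +2.57887 in⁴
  web: d = 1.30435 in → contributes +6.53992 in⁴
Total I = 9.11879 in⁴.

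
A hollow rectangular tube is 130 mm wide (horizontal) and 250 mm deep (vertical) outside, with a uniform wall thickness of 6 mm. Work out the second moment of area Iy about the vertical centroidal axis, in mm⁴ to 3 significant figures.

Iy ≈ 1.32 × 10⁷ mm⁴

Decompose the section into non-overlapping parts with the origin at the bottom-left of its bounding rectangle.
Outer rectangle: 130 × 250, A = 32 500 mm², x = 65 mm, Ī = 45 770 833 mm⁴.
Inner void (subtracted): 118 × 238, A = 28 084 mm², x = 65 mm, Ī = 32 586 801 mm⁴.
By symmetry the centroid is at mid-width, x̄ = 65 mm.
All pieces are centred on the vertical centroidal axis, so I = ΣĪ (holes subtracted) = 13 184 032 mm⁴.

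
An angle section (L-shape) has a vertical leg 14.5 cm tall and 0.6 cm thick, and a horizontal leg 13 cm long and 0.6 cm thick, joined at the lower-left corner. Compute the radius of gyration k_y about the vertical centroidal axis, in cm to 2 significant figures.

Break the section into simple shapes (no overlaps), measuring from the bottom-left corner of the bounding box.
Vertical leg: 0.6 × 14.5, A = 8.7 cm², x = 0.3 cm, Ī = 0.261 cm⁴.
Horizontal leg (remainder): 12.4 × 0.6, A = 7.44 cm², x = 6.8 cm, Ī = 95.33 cm⁴.
Centroid: x̄ = ΣA·x / ΣA = 3.296 cm.
Transfer each piece to the vertical centroidal axis using Ī + A·d² with d = x − 3.296:
  vertical leg: d = -2.996 cm → contributes +78.37 cm⁴
  horizontal leg (remainder): d = 3.504 cm → contributes +186.7 cm⁴
Total I = 265 cm⁴.
Radius of gyration: k = √(I/A) = √(265 / 16.14) = 4.052 cm.

k_y ≈ 4.1 cm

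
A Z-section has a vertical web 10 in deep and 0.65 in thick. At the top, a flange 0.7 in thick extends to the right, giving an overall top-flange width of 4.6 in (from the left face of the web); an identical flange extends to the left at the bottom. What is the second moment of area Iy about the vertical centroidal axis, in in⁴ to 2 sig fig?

Treat the section as a set of non-overlapping primitives; coordinates are from the bounding-box lower-left.
Web: 0.65 × 10, A = 6.5 in², x = 4.275 in, Ī = 0.2289 in⁴.
Top flange (beyond web): 3.95 × 0.7, A = 2.765 in², x = 6.575 in, Ī = 3.595 in⁴.
Bottom flange (beyond web): 3.95 × 0.7, A = 2.765 in², x = 1.975 in, Ī = 3.595 in⁴.
Centroid: x̄ = ΣA·x / ΣA = 4.275 in.
Transfer each piece to the vertical centroidal axis using Ī + A·d² with d = x − 4.275:
  web: d = 0 in → contributes +0.2289 in⁴
  top flange (beyond web): d = 2.3 in → contributes +18.22 in⁴
  bottom flange (beyond web): d = -2.3 in → contributes +18.22 in⁴
Total I = 36.67 in⁴.

Iy ≈ 37 in⁴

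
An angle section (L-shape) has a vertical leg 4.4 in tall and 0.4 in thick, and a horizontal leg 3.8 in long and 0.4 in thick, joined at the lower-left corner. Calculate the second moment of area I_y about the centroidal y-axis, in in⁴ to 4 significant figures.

Split into non-overlapping primitives; take the origin at the lower-left of the bounding box.
Vertical leg: 0.4 × 4.4, A = 1.76 in², x = 0.2 in, Ī = 0.0234667 in⁴.
Horizontal leg (remainder): 3.4 × 0.4, A = 1.36 in², x = 2.1 in, Ī = 1.31013 in⁴.
Centroid: x̄ = ΣA·x / ΣA = 1.02821 in.
Transfer each piece to the centroidal y-axis using Ī + A·d² with d = x − 1.02821:
  vertical leg: d = -0.828205 in → contributes +1.23069 in⁴
  horizontal leg (remainder): d = 1.07179 in → contributes +2.87243 in⁴
Total I = 4.10312 in⁴.

I_y ≈ 4.103 in⁴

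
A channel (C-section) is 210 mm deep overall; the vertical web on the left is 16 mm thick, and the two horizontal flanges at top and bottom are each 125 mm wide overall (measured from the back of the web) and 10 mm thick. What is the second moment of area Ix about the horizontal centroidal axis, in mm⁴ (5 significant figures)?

Ix ≈ 3.4166 × 10⁷ mm⁴

Treat the section as a set of non-overlapping primitives; coordinates are from the bounding-box lower-left.
Web: 16 × 210, A = 3 360 mm², y = 105 mm, Ī = 12 348 000 mm⁴.
Top flange (beyond web): 109 × 10, A = 1 090 mm², y = 205 mm, Ī = 9083.333 mm⁴.
Bottom flange (beyond web): 109 × 10, A = 1 090 mm², y = 5 mm, Ī = 9083.333 mm⁴.
By symmetry the centroid is at mid-height, ȳ = 105 mm.
Transfer each piece to the horizontal centroidal axis using Ī + A·d² with d = y − 105:
  web: d = 0 mm → contributes +12 348 000 mm⁴
  top flange (beyond web): d = 100 mm → contributes +10 909 083 mm⁴
  bottom flange (beyond web): d = -100 mm → contributes +10 909 083 mm⁴
Total I = 34 166 167 mm⁴.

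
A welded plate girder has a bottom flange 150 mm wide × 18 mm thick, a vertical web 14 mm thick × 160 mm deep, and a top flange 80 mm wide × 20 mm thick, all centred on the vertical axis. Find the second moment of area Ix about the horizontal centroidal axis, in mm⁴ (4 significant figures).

Ix ≈ 3.783 × 10⁷ mm⁴

Treat the section as a set of non-overlapping primitives; coordinates are from the bounding-box lower-left.
Bottom plate: 150 × 18, A = 2 700 mm², y = 9 mm, Ī = 72 900 mm⁴.
Web plate: 14 × 160, A = 2 240 mm², y = 98 mm, Ī = 4 778 667 mm⁴.
Top plate: 80 × 20, A = 1 600 mm², y = 188 mm, Ī = 53333.3 mm⁴.
Centroid: ȳ = ΣA·y / ΣA = 83.2752 mm.
Transfer each piece to the horizontal centroidal axis using Ī + A·d² with d = y − 83.2752:
  bottom plate: d = -74.2752 mm → contributes +14 968 286 mm⁴
  web plate: d = 14.7248 mm → contributes +5 264 341 mm⁴
  top plate: d = 104.725 mm → contributes +17 600 977 mm⁴
Total I = 37 833 605 mm⁴.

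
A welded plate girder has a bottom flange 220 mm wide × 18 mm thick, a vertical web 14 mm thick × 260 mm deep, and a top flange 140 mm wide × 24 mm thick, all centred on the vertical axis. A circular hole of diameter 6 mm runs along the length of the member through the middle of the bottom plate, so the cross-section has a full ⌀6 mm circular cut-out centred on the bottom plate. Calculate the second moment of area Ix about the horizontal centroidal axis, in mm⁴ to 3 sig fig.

Break the section into simple shapes (no overlaps), measuring from the bottom-left corner of the bounding box.
Bottom plate: 220 × 18, A = 3 960 mm², y = 9 mm, Ī = 106 920 mm⁴.
Web plate: 14 × 260, A = 3 640 mm², y = 148 mm, Ī = 20 505 333 mm⁴.
Top plate: 140 × 24, A = 3 360 mm², y = 290 mm, Ī = 161 280 mm⁴.
Hole (subtracted): ⌀6, A = 28.274 mm², y = 9 mm, Ī = 63.617 mm⁴.
Centroid: ȳ = ΣA·y / ΣA = 141.65 mm.
Transfer each piece to the horizontal centroidal axis using Ī + A·d² with d = y − 141.65:
  bottom plate: d = -132.65 mm → contributes +69 789 725 mm⁴
  web plate: d = 6.3476 mm → contributes +20 651 995 mm⁴
  top plate: d = 148.35 mm → contributes +74 104 803 mm⁴
  hole: d = -132.65 mm → contributes −497 598 mm⁴
Total I = 164 048 924 mm⁴.

Ix ≈ 1.64 × 10⁸ mm⁴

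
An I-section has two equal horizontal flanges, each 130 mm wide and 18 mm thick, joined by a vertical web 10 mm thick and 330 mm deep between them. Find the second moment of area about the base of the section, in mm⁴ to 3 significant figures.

Break the section into simple shapes (no overlaps), measuring from the bottom-left corner of the bounding box.
Bottom flange: 130 × 18, A = 2 340 mm², y = 9 mm, Ī = 63 180 mm⁴.
Web: 10 × 330, A = 3 300 mm², y = 183 mm, Ī = 29 947 500 mm⁴.
Top flange: 130 × 18, A = 2 340 mm², y = 357 mm, Ī = 63 180 mm⁴.
Transfer each piece to a horizontal axis along the bottom face using Ī + A·d² with d = y − 0:
  bottom flange: d = 9 mm → contributes +252 720 mm⁴
  web: d = 183 mm → contributes +140 461 200 mm⁴
  top flange: d = 357 mm → contributes +298 293 840 mm⁴
Total I = 439 007 760 mm⁴.

I_base ≈ 4.39 × 10⁸ mm⁴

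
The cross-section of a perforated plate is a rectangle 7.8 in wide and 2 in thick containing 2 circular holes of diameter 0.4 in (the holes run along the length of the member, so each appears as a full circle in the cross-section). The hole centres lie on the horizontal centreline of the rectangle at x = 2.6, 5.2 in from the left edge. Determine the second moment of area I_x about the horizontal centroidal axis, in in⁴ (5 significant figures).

I_x ≈ 5.1975 in⁴

Split into non-overlapping primitives; take the origin at the lower-left of the bounding box.
Plate: 7.8 × 2, A = 15.6 in², y = 1 in, Ī = 5.2 in⁴.
Hole 1 (subtracted): ⌀0.4, A = 0.1256637 in², y = 1 in, Ī = 0.001256637 in⁴.
Hole 2 (subtracted): ⌀0.4, A = 0.1256637 in², y = 1 in, Ī = 0.001256637 in⁴.
By symmetry the centroid is at mid-height, ȳ = 1 in.
All pieces are centred on the horizontal centroidal axis, so I = ΣĪ (holes subtracted) = 5.197487 in⁴.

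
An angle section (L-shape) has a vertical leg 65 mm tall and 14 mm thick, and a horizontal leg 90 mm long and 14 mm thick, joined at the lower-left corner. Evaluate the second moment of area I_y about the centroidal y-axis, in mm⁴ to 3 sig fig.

I_y ≈ 1.52 × 10⁶ mm⁴

Split into non-overlapping primitives; take the origin at the lower-left of the bounding box.
Vertical leg: 14 × 65, A = 910 mm², x = 7 mm, Ī = 14 863 mm⁴.
Horizontal leg (remainder): 76 × 14, A = 1 064 mm², x = 52 mm, Ī = 512 139 mm⁴.
Centroid: x̄ = ΣA·x / ΣA = 31.255 mm.
Transfer each piece to the centroidal y-axis using Ī + A·d² with d = x − 31.255:
  vertical leg: d = -24.255 mm → contributes +550 235 mm⁴
  horizontal leg (remainder): d = 20.745 mm → contributes +970 022 mm⁴
Total I = 1 520 257 mm⁴.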